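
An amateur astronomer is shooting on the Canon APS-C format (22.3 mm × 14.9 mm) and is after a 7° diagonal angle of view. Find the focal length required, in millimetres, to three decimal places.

219.250 mm

Sensor diagonal = √(22.3² + 14.9²) = √719.3000 ≈ 26.8198 mm.
From α = 2·arctan(d/2f) we get f = d / (2·tan(α/2)).
With d = 26.8198 mm and α/2 = 3.5°, tan(α/2) ≈ 0.06116, so f ≈ 26.8198 / 0.12233 ≈ 219.2497 mm.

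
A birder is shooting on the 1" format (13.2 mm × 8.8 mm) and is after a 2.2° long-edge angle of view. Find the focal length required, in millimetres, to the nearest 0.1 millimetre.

343.7 mm

From α = 2·arctan(w/2f) we get f = w / (2·tan(α/2)).
With w = 13.2 mm and α/2 = 1.1°, tan(α/2) ≈ 0.01920, so f ≈ 13.2 / 0.03840 ≈ 343.7324 mm.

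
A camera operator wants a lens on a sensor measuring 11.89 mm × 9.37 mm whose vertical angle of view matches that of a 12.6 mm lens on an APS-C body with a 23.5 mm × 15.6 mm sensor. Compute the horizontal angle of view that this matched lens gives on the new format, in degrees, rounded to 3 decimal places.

Equal vertical AOV ⇒ f₂ = f₁ · 9.37/15.6 = 12.6 × 0.60064 ≈ 7.5681 mm.
Horizontal AOV on the new format = 2·arctan(11.89 / (2 × 7.5681)) = 2·arctan(0.78554) ≈ 76.3018°.

76.302°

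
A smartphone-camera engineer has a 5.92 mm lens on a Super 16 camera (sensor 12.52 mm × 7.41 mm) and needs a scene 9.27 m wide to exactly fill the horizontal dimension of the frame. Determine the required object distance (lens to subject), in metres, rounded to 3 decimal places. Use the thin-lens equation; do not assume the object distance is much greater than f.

4.389 m

W: 9.27 m = 9270 mm.
Magnification m = w/W = dᵢ/dₒ; combined with 1/f = 1/dₒ + 1/dᵢ this gives dₒ = f·(1 + W/w).
dₒ = 5.92 mm × (1 + 9270/12.52) = 5.92 × 741.4153 ≈ 4389.179 mm = 4.38918 m.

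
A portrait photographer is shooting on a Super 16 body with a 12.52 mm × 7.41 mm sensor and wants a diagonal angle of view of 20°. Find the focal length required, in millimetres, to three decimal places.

41.254 mm

Sensor diagonal = √(12.52² + 7.41²) = √211.6585 ≈ 14.5485 mm.
From α = 2·arctan(d/2f) we get f = d / (2·tan(α/2)).
With d = 14.5485 mm and α/2 = 10°, tan(α/2) ≈ 0.17633, so f ≈ 14.5485 / 0.35265 ≈ 41.2543 mm.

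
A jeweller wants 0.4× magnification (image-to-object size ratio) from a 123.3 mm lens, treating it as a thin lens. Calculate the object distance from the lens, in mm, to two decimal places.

431.55 mm

With m = dᵢ/dₒ and 1/f = 1/dₒ + 1/dᵢ, substituting dᵢ = m·dₒ gives 1/f = (1 + 1/m)/dₒ, hence dₒ = f·(1 + 1/m).
dₒ = 123.3 × (1 + 1/0.4) = 123.3 × 3.50000 ≈ 431.550 mm.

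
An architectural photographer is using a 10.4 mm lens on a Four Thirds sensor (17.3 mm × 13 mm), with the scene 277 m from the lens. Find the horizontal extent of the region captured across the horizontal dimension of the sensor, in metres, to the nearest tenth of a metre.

dₒ: 277 m = 277000 mm.
Similar triangles through the lens centre give W/dₒ = w/dᵢ; with 1/f = 1/dₒ + 1/dᵢ this gives W = w·(dₒ − f)/f.
W = 17.3 mm × (277000 − 10.4) / 10.4 = 17.3 × 26633.6154 ≈ 460761.546 mm = 460.762 m.

460.8 m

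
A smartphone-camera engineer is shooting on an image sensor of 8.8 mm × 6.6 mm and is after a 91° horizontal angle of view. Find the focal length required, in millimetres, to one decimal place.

4.3 mm

From α = 2·arctan(w/2f) we get f = w / (2·tan(α/2)).
With w = 8.8 mm and α/2 = 45.5°, tan(α/2) ≈ 1.01761, so f ≈ 8.8 / 2.03521 ≈ 4.3239 mm.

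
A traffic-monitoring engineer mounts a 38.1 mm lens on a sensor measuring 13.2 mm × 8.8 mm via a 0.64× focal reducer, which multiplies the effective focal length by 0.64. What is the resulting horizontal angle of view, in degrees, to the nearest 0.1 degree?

30.3°

Effective focal length f = 38.1 × 0.64 = 24.384 mm.
α = 2·arctan(13.2 / (2 × 24.384)) = 2·arctan(0.27067) ≈ 30.2906°.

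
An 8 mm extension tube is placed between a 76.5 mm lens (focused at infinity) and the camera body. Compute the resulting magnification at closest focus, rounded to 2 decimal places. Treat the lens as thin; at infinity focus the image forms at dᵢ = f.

The tube moves the image plane from f to f + e, so dᵢ = 76.5 + 8 = 84.5 mm. Focus is achieved when 1/f = 1/dₒ + 1/dᵢ, giving dₒ = 1/(1/f − 1/(f+e)).
Magnification m = dᵢ/dₒ = (f+e)·(1/f − 1/(f+e)) = e/f = 8/76.5 ≈ 0.1046.

0.10×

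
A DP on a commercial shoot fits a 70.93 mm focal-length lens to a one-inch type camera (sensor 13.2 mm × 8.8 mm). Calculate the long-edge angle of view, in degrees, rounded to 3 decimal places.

10.632°

Angle of view α = 2·arctan(w/2f) with w = 13.2 mm and f = 70.93 mm.
w/2f = 0.09305; arctan(0.09305) ≈ 5.3160°, so α ≈ 10.6321°.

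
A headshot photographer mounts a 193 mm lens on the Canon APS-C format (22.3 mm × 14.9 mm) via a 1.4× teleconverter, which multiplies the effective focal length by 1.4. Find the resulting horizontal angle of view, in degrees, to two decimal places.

Effective focal length f = 193 × 1.4 = 270.2 mm.
α = 2·arctan(22.3 / (2 × 270.2)) = 2·arctan(0.04127) ≈ 4.7260°.

4.73°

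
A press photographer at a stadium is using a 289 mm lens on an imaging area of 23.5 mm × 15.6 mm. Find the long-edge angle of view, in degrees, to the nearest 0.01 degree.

Angle of view α = 2·arctan(w/2f) with w = 23.5 mm and f = 289 mm.
w/2f = 0.04066; arctan(0.04066) ≈ 2.3282°, so α ≈ 4.6564°.

4.66°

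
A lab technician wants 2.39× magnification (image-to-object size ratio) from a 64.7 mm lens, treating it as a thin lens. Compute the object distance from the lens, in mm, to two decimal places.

With m = dᵢ/dₒ and 1/f = 1/dₒ + 1/dᵢ, substituting dᵢ = m·dₒ gives 1/f = (1 + 1/m)/dₒ, hence dₒ = f·(1 + 1/m).
dₒ = 64.7 × (1 + 1/2.39) = 64.7 × 1.41841 ≈ 91.771 mm.

91.77 mm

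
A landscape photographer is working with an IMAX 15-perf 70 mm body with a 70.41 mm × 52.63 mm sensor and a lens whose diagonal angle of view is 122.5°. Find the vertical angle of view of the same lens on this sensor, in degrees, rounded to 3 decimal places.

Sensor diagonal = √(70.41² + 52.63²) = √7727.4850 ≈ 87.9061 mm.
From the diagonal AOV: f = 87.9061 / (2·tan(61.25°)) = 87.9061 / 3.64552 ≈ 24.1135 mm.
Vertical AOV = 2·arctan(52.63 / (2 × 24.1135)) = 2·arctan(1.09130) ≈ 94.9995°.

94.999°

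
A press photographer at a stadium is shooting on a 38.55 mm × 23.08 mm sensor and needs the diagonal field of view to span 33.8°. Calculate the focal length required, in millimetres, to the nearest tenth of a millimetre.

73.9 mm

Sensor diagonal = √(38.55² + 23.08²) = √2018.7889 ≈ 44.9309 mm.
From α = 2·arctan(d/2f) we get f = d / (2·tan(α/2)).
With d = 44.9309 mm and α/2 = 16.9°, tan(α/2) ≈ 0.30382, so f ≈ 44.9309 / 0.60765 ≈ 73.9426 mm.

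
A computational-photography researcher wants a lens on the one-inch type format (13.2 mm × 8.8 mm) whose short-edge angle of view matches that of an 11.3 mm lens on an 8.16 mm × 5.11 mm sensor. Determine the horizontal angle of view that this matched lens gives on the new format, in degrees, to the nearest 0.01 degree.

Equal short-edge AOV ⇒ f₂ = f₁ · 8.8/5.11 = 11.3 × 1.72211 ≈ 19.4599 mm.
Horizontal AOV on the new format = 2·arctan(13.2 / (2 × 19.4599)) = 2·arctan(0.33916) ≈ 37.4697°.

37.47°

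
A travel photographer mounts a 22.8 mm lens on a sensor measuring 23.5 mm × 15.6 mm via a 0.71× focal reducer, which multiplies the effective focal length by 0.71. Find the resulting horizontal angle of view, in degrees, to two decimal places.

Effective focal length f = 22.8 × 0.71 = 16.188 mm.
α = 2·arctan(23.5 / (2 × 16.188)) = 2·arctan(0.72585) ≈ 71.9478°.

71.95°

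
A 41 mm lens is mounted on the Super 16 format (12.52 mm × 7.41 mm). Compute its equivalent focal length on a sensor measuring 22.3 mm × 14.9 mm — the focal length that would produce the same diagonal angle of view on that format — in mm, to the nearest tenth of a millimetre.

75.6 mm

Sensor diagonal = √(12.52² + 7.41²) = √211.6585 ≈ 14.5485 mm.
Sensor diagonal = √(22.3² + 14.9²) = √719.3000 ≈ 26.8198 mm.
Equal angle of view means equal diagonal/f ratio, so f₂ = f₁ · (diagonal₂/diagonal₁) = 41 × 26.8198/14.5485.
f₂ = 41 × 1.84347 ≈ 75.582 mm.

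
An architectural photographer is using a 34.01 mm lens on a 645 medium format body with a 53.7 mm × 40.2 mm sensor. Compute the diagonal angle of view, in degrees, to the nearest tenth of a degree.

89.2°

Sensor diagonal = √(53.7² + 40.2²) = √4499.7300 ≈ 67.0800 mm.
Angle of view α = 2·arctan(d/2f) with d = 67.0800 mm and f = 34.01 mm.
d/2f = 0.98618; arctan(0.98618) ≈ 44.6014°, so α ≈ 89.2027°.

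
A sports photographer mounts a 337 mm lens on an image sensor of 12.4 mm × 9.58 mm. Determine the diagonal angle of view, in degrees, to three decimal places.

2.664°

Sensor diagonal = √(12.4² + 9.58²) = √245.5364 ≈ 15.6696 mm.
Angle of view α = 2·arctan(d/2f) with d = 15.6696 mm and f = 337 mm.
d/2f = 0.02325; arctan(0.02325) ≈ 1.3318°, so α ≈ 2.6636°.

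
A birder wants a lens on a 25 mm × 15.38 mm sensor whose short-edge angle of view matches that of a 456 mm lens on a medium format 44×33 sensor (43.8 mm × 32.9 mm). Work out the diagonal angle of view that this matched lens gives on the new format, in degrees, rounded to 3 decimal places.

Equal short-edge AOV ⇒ f₂ = f₁ · 15.38/32.9 = 456 × 0.46748 ≈ 213.1696 mm.
Sensor diagonal = √(25² + 15.38²) = √861.5444 ≈ 29.3521 mm.
Diagonal AOV on the new format = 2·arctan(29.3521 / (2 × 213.1696)) = 2·arctan(0.06885) ≈ 7.8768°.

7.877°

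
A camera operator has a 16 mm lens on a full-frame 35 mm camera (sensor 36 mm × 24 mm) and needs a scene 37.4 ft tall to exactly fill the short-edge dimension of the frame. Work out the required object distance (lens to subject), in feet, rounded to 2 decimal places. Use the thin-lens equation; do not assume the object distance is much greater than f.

24.99 ft

W: 37.4 ft × 304.8 mm/ft = 11399.52 mm.
Magnification m = h/W = dᵢ/dₒ; combined with 1/f = 1/dₒ + 1/dᵢ this gives dₒ = f·(1 + W/h).
dₒ = 16 mm × (1 + 11399.5/24) = 16 × 475.9800 ≈ 7615.680 mm = 7615.680/304.8 ft = 24.9858 ft.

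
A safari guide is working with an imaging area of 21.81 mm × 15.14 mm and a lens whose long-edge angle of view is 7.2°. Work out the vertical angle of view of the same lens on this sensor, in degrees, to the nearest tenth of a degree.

5.0°

From the long-edge AOV: f = 21.81 / (2·tan(3.6°)) = 21.81 / 0.12583 ≈ 173.3300 mm.
Vertical AOV = 2·arctan(15.14 / (2 × 173.3300)) = 2·arctan(0.04367) ≈ 5.0015°.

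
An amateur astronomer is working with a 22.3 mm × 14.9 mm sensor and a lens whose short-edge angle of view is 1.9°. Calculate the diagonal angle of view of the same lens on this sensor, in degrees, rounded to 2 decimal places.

3.42°

From the short-edge AOV: f = 14.9 / (2·tan(0.95°)) = 14.9 / 0.03316 ≈ 449.2784 mm.
Sensor diagonal = √(22.3² + 14.9²) = √719.3000 ≈ 26.8198 mm.
Diagonal AOV = 2·arctan(26.8198 / (2 × 449.2784)) = 2·arctan(0.02985) ≈ 3.4193°.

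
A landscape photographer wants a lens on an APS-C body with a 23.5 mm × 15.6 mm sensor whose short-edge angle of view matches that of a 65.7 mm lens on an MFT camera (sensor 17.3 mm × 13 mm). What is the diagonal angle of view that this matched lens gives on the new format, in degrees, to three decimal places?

Equal short-edge AOV ⇒ f₂ = f₁ · 15.6/13 = 65.7 × 1.20000 ≈ 78.8400 mm.
Sensor diagonal = √(23.5² + 15.6²) = √795.6100 ≈ 28.2066 mm.
Diagonal AOV on the new format = 2·arctan(28.2066 / (2 × 78.8400)) = 2·arctan(0.17888) ≈ 20.2841°.

20.284°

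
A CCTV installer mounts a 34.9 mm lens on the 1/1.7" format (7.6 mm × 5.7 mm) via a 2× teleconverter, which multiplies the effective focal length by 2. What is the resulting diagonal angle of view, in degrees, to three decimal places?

7.786°

Effective focal length f = 34.9 × 2 = 69.8 mm.
Sensor diagonal = √(7.6² + 5.7²) = √90.2500 ≈ 9.5000 mm.
α = 2·arctan(9.500 / (2 × 69.8)) = 2·arctan(0.06805) ≈ 7.7861°.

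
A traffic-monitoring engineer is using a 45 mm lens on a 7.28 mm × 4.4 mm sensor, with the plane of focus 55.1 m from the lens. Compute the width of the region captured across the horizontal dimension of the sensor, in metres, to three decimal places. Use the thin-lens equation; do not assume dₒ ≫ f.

dₒ: 55.1 m = 55100 mm.
Similar triangles through the lens centre give W/dₒ = w/dᵢ; with 1/f = 1/dₒ + 1/dᵢ this gives W = w·(dₒ − f)/f.
W = 7.28 mm × (55100 − 45) / 45 = 7.28 × 1223.4444 ≈ 8906.676 mm = 8.90668 m.

8.907 m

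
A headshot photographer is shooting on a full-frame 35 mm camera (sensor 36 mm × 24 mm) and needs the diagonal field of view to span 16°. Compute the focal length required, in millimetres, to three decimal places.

153.929 mm

Sensor diagonal = √(36² + 24²) = √1872.0000 ≈ 43.2666 mm.
From α = 2·arctan(d/2f) we get f = d / (2·tan(α/2)).
With d = 43.2666 mm and α/2 = 8°, tan(α/2) ≈ 0.14054, so f ≈ 43.2666 / 0.28108 ≈ 153.9290 mm.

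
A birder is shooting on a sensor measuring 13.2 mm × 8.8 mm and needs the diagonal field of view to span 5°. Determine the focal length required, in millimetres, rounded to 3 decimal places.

181.678 mm

Sensor diagonal = √(13.2² + 8.8²) = √251.6800 ≈ 15.8644 mm.
From α = 2·arctan(d/2f) we get f = d / (2·tan(α/2)).
With d = 15.8644 mm and α/2 = 2.5°, tan(α/2) ≈ 0.04366, so f ≈ 15.8644 / 0.08732 ≈ 181.6775 mm.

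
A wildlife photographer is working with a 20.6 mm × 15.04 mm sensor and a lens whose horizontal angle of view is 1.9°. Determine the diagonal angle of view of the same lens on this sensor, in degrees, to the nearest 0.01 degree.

From the horizontal AOV: f = 20.6 / (2·tan(0.95°)) = 20.6 / 0.03316 ≈ 621.1499 mm.
Sensor diagonal = √(20.6² + 15.04²) = √650.5616 ≈ 25.5061 mm.
Diagonal AOV = 2·arctan(25.5061 / (2 × 621.1499)) = 2·arctan(0.02053) ≈ 2.3524°.

2.35°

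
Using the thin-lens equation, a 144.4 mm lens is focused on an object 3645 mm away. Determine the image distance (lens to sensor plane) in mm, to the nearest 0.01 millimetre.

1/dᵢ = 1/f − 1/dₒ = 1/144.4 − 1/3645 = 0.0066509 mm⁻¹.
dᵢ = 1/0.0066509 ≈ 150.3565 mm.

150.36 mm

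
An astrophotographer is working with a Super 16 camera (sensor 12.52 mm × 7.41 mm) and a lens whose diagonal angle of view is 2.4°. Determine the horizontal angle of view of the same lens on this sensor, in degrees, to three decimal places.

2.065°

Sensor diagonal = √(12.52² + 7.41²) = √211.6585 ≈ 14.5485 mm.
From the diagonal AOV: f = 14.5485 / (2·tan(1.2°)) = 14.5485 / 0.04189 ≈ 347.2688 mm.
Horizontal AOV = 2·arctan(12.52 / (2 × 347.2688)) = 2·arctan(0.01803) ≈ 2.0654°.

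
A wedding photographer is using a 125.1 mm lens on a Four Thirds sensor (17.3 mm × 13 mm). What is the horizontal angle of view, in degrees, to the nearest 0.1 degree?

Angle of view α = 2·arctan(w/2f) with w = 17.3 mm and f = 125.1 mm.
w/2f = 0.06914; arctan(0.06914) ≈ 3.9554°, so α ≈ 7.9108°.

7.9°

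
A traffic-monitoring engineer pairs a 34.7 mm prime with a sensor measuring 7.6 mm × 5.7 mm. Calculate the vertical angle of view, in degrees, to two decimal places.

Angle of view α = 2·arctan(h/2f) with h = 5.7 mm and f = 34.7 mm.
h/2f = 0.08213; arctan(0.08213) ≈ 4.6953°, so α ≈ 9.3906°.

9.39°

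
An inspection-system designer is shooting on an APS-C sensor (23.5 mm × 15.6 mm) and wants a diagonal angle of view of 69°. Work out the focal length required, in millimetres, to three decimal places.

20.520 mm

Sensor diagonal = √(23.5² + 15.6²) = √795.6100 ≈ 28.2066 mm.
From α = 2·arctan(d/2f) we get f = d / (2·tan(α/2)).
With d = 28.2066 mm and α/2 = 34.5°, tan(α/2) ≈ 0.68728, so f ≈ 28.2066 / 1.37456 ≈ 20.5204 mm.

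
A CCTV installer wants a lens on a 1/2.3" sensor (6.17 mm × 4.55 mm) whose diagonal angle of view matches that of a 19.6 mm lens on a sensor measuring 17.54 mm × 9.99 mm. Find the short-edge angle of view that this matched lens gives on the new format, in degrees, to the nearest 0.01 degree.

33.99°

Sensor diagonal = √(17.54² + 9.99²) = √407.4517 ≈ 20.1854 mm.
Sensor diagonal = √(6.17² + 4.55²) = √58.7714 ≈ 7.6663 mm.
Equal diagonal AOV ⇒ f₂ = f₁ · 7.6663/20.1854 = 19.6 × 0.37979 ≈ 7.4439 mm.
Short-edge AOV on the new format = 2·arctan(4.55 / (2 × 7.4439)) = 2·arctan(0.30562) ≈ 33.9883°.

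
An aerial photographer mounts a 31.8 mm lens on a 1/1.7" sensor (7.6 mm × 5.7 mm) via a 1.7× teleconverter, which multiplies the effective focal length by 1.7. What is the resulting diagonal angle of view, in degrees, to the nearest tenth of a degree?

Effective focal length f = 31.8 × 1.7 = 54.06 mm.
Sensor diagonal = √(7.6² + 5.7²) = √90.2500 ≈ 9.5000 mm.
α = 2·arctan(9.500 / (2 × 54.06)) = 2·arctan(0.08787) ≈ 10.0428°.

10.0°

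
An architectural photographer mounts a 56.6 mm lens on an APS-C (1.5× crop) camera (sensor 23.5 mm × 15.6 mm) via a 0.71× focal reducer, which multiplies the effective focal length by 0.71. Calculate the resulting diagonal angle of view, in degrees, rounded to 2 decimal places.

38.68°

Effective focal length f = 56.6 × 0.71 = 40.186 mm.
Sensor diagonal = √(23.5² + 15.6²) = √795.6100 ≈ 28.2066 mm.
α = 2·arctan(28.207 / (2 × 40.186)) = 2·arctan(0.35095) ≈ 38.6771°.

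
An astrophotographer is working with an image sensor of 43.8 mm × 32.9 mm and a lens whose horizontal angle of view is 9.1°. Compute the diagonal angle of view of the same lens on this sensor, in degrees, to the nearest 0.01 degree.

From the horizontal AOV: f = 43.8 / (2·tan(4.55°)) = 43.8 / 0.15916 ≈ 275.1953 mm.
Sensor diagonal = √(43.8² + 32.9²) = √3000.8500 ≈ 54.7800 mm.
Diagonal AOV = 2·arctan(54.7800 / (2 × 275.1953)) = 2·arctan(0.09953) ≈ 11.3678°.

11.37°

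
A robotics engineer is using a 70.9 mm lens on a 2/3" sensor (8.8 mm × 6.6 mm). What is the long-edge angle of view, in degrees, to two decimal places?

7.10°

Angle of view α = 2·arctan(w/2f) with w = 8.8 mm and f = 70.9 mm.
w/2f = 0.06206; arctan(0.06206) ≈ 3.5512°, so α ≈ 7.1024°.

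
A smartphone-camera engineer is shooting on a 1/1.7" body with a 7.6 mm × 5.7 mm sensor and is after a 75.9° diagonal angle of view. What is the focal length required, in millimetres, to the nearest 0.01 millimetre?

Sensor diagonal = √(7.6² + 5.7²) = √90.2500 ≈ 9.5000 mm.
From α = 2·arctan(d/2f) we get f = d / (2·tan(α/2)).
With d = 9.5000 mm and α/2 = 37.95°, tan(α/2) ≈ 0.77988, so f ≈ 9.5000 / 1.55976 ≈ 6.0907 mm.

6.09 mm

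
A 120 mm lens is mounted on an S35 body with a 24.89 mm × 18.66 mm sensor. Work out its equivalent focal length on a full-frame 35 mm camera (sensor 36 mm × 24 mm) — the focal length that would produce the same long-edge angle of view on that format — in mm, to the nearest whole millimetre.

Equal angle of view means equal width/f ratio, so f₂ = f₁ · (width₂/width₁) = 120 × 36/24.89.
f₂ = 120 × 1.44636 ≈ 173.564 mm.

174 mm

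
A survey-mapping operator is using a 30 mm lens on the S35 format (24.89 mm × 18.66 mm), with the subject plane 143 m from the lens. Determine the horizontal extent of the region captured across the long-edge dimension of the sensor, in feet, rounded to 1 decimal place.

389.2 ft

dₒ: 143 m = 143000 mm.
Similar triangles through the lens centre give W/dₒ = w/dᵢ; with 1/f = 1/dₒ + 1/dᵢ this gives W = w·(dₒ − f)/f.
W = 24.89 mm × (143000 − 30) / 30 = 24.89 × 4765.6667 ≈ 118617.443 mm = 118617.443/304.8 ft = 389.165 ft.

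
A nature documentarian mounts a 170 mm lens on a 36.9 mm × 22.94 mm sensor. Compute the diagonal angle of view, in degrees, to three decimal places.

14.565°

Sensor diagonal = √(36.9² + 22.94²) = √1887.8536 ≈ 43.4494 mm.
Angle of view α = 2·arctan(d/2f) with d = 43.4494 mm and f = 170 mm.
d/2f = 0.12779; arctan(0.12779) ≈ 7.2825°, so α ≈ 14.5650°.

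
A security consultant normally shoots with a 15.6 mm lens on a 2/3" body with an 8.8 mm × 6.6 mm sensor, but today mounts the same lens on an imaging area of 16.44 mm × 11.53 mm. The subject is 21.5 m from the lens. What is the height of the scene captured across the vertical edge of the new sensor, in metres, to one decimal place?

15.9 m

The focal length stays 15.6 mm; the relevant sensor dimension is now h = 11.53 mm. Object distance dₒ = 21.5 m = 21500 mm.
Thin-lens field height W = h·(dₒ − f)/f = 11.53 × (21500 − 15.6)/15.6 ≈ 15879.175 mm = 15.8792 m.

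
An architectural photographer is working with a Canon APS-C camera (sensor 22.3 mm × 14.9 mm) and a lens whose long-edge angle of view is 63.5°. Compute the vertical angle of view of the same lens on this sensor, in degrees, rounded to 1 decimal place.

From the long-edge AOV: f = 22.3 / (2·tan(31.75°)) = 22.3 / 1.23764 ≈ 18.0182 mm.
Vertical AOV = 2·arctan(14.9 / (2 × 18.0182)) = 2·arctan(0.41347) ≈ 44.9273°.

44.9°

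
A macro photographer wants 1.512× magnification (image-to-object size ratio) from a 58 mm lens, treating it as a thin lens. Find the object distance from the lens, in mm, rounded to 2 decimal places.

With m = dᵢ/dₒ and 1/f = 1/dₒ + 1/dᵢ, substituting dᵢ = m·dₒ gives 1/f = (1 + 1/m)/dₒ, hence dₒ = f·(1 + 1/m).
dₒ = 58 × (1 + 1/1.512) = 58 × 1.66138 ≈ 96.360 mm.

96.36 mm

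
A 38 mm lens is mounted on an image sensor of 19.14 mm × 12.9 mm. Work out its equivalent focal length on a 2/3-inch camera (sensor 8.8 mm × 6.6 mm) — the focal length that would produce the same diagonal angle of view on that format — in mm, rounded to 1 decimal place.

Sensor diagonal = √(19.14² + 12.9²) = √532.7496 ≈ 23.0814 mm.
Sensor diagonal = √(8.8² + 6.6²) = √121.0000 ≈ 11.0000 mm.
Equal angle of view means equal diagonal/f ratio, so f₂ = f₁ · (diagonal₂/diagonal₁) = 38 × 11.0000/23.0814.
f₂ = 38 × 0.47657 ≈ 18.110 mm.

18.1 mm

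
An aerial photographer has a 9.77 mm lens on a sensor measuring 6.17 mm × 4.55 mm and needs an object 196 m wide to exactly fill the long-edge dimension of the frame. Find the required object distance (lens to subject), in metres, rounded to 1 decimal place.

W: 196 m = 196000 mm.
Magnification m = w/W = dᵢ/dₒ; combined with 1/f = 1/dₒ + 1/dᵢ this gives dₒ = f·(1 + W/w).
dₒ = 9.77 mm × (1 + 196000/6.17) = 9.77 × 31767.6126 ≈ 310369.576 mm = 310.37 m.

310.4 m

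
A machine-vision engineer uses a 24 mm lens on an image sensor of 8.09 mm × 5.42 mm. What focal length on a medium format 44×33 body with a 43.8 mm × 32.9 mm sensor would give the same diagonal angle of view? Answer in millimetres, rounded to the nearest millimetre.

135 mm

Sensor diagonal = √(8.09² + 5.42²) = √94.8245 ≈ 9.7378 mm.
Sensor diagonal = √(43.8² + 32.9²) = √3000.8500 ≈ 54.7800 mm.
Equal angle of view means equal diagonal/f ratio, so f₂ = f₁ · (diagonal₂/diagonal₁) = 24 × 54.7800/9.7378.
f₂ = 24 × 5.62551 ≈ 135.012 mm.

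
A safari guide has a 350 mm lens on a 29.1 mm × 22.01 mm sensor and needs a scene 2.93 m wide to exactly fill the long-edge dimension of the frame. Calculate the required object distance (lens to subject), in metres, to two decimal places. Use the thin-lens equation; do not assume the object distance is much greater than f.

W: 2.93 m = 2930 mm.
Magnification m = w/W = dᵢ/dₒ; combined with 1/f = 1/dₒ + 1/dᵢ this gives dₒ = f·(1 + W/w).
dₒ = 350 mm × (1 + 2930/29.1) = 350 × 101.6873 ≈ 35590.550 mm = 35.5905 m.

35.59 m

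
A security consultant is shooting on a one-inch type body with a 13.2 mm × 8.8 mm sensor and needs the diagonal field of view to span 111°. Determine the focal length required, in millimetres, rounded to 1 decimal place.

Sensor diagonal = √(13.2² + 8.8²) = √251.6800 ≈ 15.8644 mm.
From α = 2·arctan(d/2f) we get f = d / (2·tan(α/2)).
With d = 15.8644 mm and α/2 = 55.5°, tan(α/2) ≈ 1.45501, so f ≈ 15.8644 / 2.91002 ≈ 5.4517 mm.

5.5 mm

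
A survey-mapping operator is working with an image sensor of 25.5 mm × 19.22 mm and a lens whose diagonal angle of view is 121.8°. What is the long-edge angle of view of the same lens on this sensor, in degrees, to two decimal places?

110.25°

Sensor diagonal = √(25.5² + 19.22²) = √1019.6584 ≈ 31.9321 mm.
From the diagonal AOV: f = 31.9321 / (2·tan(60.9°)) = 31.9321 / 3.59329 ≈ 8.8866 mm.
Long-edge AOV = 2·arctan(25.5 / (2 × 8.8866)) = 2·arctan(1.43475) ≈ 110.2480°.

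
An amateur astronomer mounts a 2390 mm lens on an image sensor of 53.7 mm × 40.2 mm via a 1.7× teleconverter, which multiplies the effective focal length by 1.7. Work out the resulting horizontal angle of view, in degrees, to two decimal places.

0.76°

Effective focal length f = 2390 × 1.7 = 4063 mm.
α = 2·arctan(53.7 / (2 × 4063)) = 2·arctan(0.00661) ≈ 0.7573°.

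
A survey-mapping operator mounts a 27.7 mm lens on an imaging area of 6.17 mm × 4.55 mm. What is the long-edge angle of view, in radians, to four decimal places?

Angle of view α = 2·arctan(w/2f) with w = 6.17 mm and f = 27.7 mm.
w/2f = 0.11137; arctan(0.11137) ≈ 0.1109 rad, so α ≈ 0.2218 rad.

0.2218 rad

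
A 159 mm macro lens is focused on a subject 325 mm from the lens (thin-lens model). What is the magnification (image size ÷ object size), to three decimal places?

Thin lens: 1/f = 1/dₒ + 1/dᵢ → 1/dᵢ = 1/159 − 1/325 = 0.0032124 mm⁻¹, so dᵢ ≈ 311.2952 mm.
Magnification m = dᵢ/dₒ = 311.2952/325 ≈ 0.95783.

0.958×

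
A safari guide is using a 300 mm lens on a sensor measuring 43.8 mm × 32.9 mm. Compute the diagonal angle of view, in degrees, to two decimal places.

10.43°

Sensor diagonal = √(43.8² + 32.9²) = √3000.8500 ≈ 54.7800 mm.
Angle of view α = 2·arctan(d/2f) with d = 54.7800 mm and f = 300 mm.
d/2f = 0.09130; arctan(0.09130) ≈ 5.2166°, so α ≈ 10.4333°.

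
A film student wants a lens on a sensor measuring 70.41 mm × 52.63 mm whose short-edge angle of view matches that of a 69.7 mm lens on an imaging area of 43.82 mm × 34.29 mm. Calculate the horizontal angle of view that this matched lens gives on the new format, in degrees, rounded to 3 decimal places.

Equal short-edge AOV ⇒ f₂ = f₁ · 52.63/34.29 = 69.7 × 1.53485 ≈ 106.9790 mm.
Horizontal AOV on the new format = 2·arctan(70.41 / (2 × 106.9790)) = 2·arctan(0.32908) ≈ 36.4310°.

36.431°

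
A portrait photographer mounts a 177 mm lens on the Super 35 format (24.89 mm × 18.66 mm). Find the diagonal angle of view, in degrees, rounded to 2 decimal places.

Sensor diagonal = √(24.89² + 18.66²) = √967.7077 ≈ 31.1080 mm.
Angle of view α = 2·arctan(d/2f) with d = 31.1080 mm and f = 177 mm.
d/2f = 0.08788; arctan(0.08788) ≈ 5.0220°, so α ≈ 10.0440°.

10.04°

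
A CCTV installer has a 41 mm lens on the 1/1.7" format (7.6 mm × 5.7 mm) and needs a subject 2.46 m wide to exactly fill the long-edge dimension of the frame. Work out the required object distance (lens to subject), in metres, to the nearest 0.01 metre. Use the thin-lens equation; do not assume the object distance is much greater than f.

13.31 m

W: 2.46 m = 2460 mm.
Magnification m = w/W = dᵢ/dₒ; combined with 1/f = 1/dₒ + 1/dᵢ this gives dₒ = f·(1 + W/w).
dₒ = 41 mm × (1 + 2460/7.6) = 41 × 324.6842 ≈ 13312.053 mm = 13.3121 m.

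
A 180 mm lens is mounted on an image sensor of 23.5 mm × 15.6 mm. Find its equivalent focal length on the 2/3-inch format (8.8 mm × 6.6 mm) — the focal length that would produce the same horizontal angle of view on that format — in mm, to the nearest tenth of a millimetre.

Equal angle of view means equal width/f ratio, so f₂ = f₁ · (width₂/width₁) = 180 × 8.8/23.5.
f₂ = 180 × 0.37447 ≈ 67.404 mm.

67.4 mm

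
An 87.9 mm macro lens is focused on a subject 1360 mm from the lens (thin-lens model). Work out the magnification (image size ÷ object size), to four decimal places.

0.0691×

Thin lens: 1/f = 1/dₒ + 1/dᵢ → 1/dᵢ = 1/87.9 − 1/1360 = 0.0106413 mm⁻¹, so dᵢ ≈ 93.9737 mm.
Magnification m = dᵢ/dₒ = 93.9737/1360 ≈ 0.06910.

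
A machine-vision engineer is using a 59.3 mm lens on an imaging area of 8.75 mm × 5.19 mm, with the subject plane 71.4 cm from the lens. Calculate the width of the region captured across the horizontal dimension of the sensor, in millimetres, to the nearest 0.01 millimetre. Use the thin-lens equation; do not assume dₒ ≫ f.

96.60 mm

dₒ: 71.4 cm = 714 mm.
Similar triangles through the lens centre give W/dₒ = w/dᵢ; with 1/f = 1/dₒ + 1/dᵢ this gives W = w·(dₒ − f)/f.
W = 8.75 mm × (714 − 59.3) / 59.3 = 8.75 × 11.0405 ≈ 96.604 mm.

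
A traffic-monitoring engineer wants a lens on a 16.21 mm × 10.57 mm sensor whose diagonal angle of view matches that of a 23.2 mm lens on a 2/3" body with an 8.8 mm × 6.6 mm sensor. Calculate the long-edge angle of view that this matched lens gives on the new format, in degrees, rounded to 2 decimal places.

22.46°

Sensor diagonal = √(8.8² + 6.6²) = √121.0000 ≈ 11.0000 mm.
Sensor diagonal = √(16.21² + 10.57²) = √374.4890 ≈ 19.3517 mm.
Equal diagonal AOV ⇒ f₂ = f₁ · 19.3517/11.0000 = 23.2 × 1.75925 ≈ 40.8145 mm.
Long-edge AOV on the new format = 2·arctan(16.21 / (2 × 40.8145)) = 2·arctan(0.19858) ≈ 22.4635°.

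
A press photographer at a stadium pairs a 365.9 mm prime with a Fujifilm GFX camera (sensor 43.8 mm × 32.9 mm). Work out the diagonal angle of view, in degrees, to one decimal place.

8.6°

Sensor diagonal = √(43.8² + 32.9²) = √3000.8500 ≈ 54.7800 mm.
Angle of view α = 2·arctan(d/2f) with d = 54.7800 mm and f = 365.9 mm.
d/2f = 0.07486; arctan(0.07486) ≈ 4.2810°, so α ≈ 8.5620°.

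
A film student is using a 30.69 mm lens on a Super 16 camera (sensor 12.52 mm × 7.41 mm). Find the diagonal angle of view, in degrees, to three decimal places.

26.669°

Sensor diagonal = √(12.52² + 7.41²) = √211.6585 ≈ 14.5485 mm.
Angle of view α = 2·arctan(d/2f) with d = 14.5485 mm and f = 30.69 mm.
d/2f = 0.23702; arctan(0.23702) ≈ 13.3344°, so α ≈ 26.6687°.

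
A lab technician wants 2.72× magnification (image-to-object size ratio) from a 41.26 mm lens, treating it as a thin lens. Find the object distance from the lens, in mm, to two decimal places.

With m = dᵢ/dₒ and 1/f = 1/dₒ + 1/dᵢ, substituting dᵢ = m·dₒ gives 1/f = (1 + 1/m)/dₒ, hence dₒ = f·(1 + 1/m).
dₒ = 41.26 × (1 + 1/2.72) = 41.26 × 1.36765 ≈ 56.429 mm.

56.43 mm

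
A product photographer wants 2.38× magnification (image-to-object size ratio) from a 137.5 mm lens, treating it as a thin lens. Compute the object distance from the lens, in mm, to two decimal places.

195.27 mm

With m = dᵢ/dₒ and 1/f = 1/dₒ + 1/dᵢ, substituting dᵢ = m·dₒ gives 1/f = (1 + 1/m)/dₒ, hence dₒ = f·(1 + 1/m).
dₒ = 137.5 × (1 + 1/2.38) = 137.5 × 1.42017 ≈ 195.273 mm.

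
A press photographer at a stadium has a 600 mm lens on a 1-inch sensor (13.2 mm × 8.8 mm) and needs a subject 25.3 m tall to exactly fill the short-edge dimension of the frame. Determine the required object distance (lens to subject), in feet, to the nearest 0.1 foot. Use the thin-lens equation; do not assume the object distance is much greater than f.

5661.4 ft

W: 25.3 m = 25300 mm.
Magnification m = h/W = dᵢ/dₒ; combined with 1/f = 1/dₒ + 1/dᵢ this gives dₒ = f·(1 + W/h).
dₒ = 600 mm × (1 + 25300/8.8) = 600 × 2876.0000 ≈ 1725600.000 mm = 1725600.000/304.8 ft = 5661.42 ft.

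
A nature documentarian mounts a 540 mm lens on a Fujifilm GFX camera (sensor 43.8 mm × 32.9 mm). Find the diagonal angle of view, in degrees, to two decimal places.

5.81°

Sensor diagonal = √(43.8² + 32.9²) = √3000.8500 ≈ 54.7800 mm.
Angle of view α = 2·arctan(d/2f) with d = 54.7800 mm and f = 540 mm.
d/2f = 0.05072; arctan(0.05072) ≈ 2.9037°, so α ≈ 5.8074°.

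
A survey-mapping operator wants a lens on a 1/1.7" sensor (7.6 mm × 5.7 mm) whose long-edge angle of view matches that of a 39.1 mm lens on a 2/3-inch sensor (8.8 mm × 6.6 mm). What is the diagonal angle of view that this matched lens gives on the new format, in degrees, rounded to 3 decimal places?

Equal long-edge AOV ⇒ f₂ = f₁ · 7.6/8.8 = 39.1 × 0.86364 ≈ 33.7682 mm.
Sensor diagonal = √(7.6² + 5.7²) = √90.2500 ≈ 9.5000 mm.
Diagonal AOV on the new format = 2·arctan(9.5000 / (2 × 33.7682)) = 2·arctan(0.14066) ≈ 16.0139°.

16.014°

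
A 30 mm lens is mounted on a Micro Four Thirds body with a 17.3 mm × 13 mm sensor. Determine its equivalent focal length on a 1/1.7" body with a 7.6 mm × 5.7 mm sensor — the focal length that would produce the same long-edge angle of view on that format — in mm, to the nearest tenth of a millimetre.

13.2 mm

Equal angle of view means equal width/f ratio, so f₂ = f₁ · (width₂/width₁) = 30 × 7.6/17.3.
f₂ = 30 × 0.43931 ≈ 13.179 mm.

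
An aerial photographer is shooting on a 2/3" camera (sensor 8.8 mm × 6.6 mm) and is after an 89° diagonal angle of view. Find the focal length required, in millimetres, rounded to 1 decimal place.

5.6 mm

Sensor diagonal = √(8.8² + 6.6²) = √121.0000 ≈ 11.0000 mm.
From α = 2·arctan(d/2f) we get f = d / (2·tan(α/2)).
With d = 11.0000 mm and α/2 = 44.5°, tan(α/2) ≈ 0.98270, so f ≈ 11.0000 / 1.96539 ≈ 5.5968 mm.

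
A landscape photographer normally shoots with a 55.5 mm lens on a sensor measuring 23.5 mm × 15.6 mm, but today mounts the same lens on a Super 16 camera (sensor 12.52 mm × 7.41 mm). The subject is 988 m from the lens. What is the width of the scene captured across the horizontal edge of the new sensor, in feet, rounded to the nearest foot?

731 ft

The focal length stays 55.5 mm; the relevant sensor dimension is now w = 12.52 mm. Object distance dₒ = 988 m = 988000 mm.
Thin-lens field width W = w·(dₒ − f)/f = 12.52 × (988000 − 55.5)/55.5 ≈ 222866.039 mm = 222866.039/304.8 ft = 731.188 ft.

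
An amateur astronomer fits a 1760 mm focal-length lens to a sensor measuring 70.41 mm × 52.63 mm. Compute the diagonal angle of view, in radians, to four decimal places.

Sensor diagonal = √(70.41² + 52.63²) = √7727.4850 ≈ 87.9061 mm.
Angle of view α = 2·arctan(d/2f) with d = 87.9061 mm and f = 1760 mm.
d/2f = 0.02497; arctan(0.02497) ≈ 0.0250 rad, so α ≈ 0.0499 rad.

0.0499 rad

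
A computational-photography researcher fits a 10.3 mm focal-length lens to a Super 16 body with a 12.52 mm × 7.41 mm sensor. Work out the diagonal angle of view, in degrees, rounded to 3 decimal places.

70.462°

Sensor diagonal = √(12.52² + 7.41²) = √211.6585 ≈ 14.5485 mm.
Angle of view α = 2·arctan(d/2f) with d = 14.5485 mm and f = 10.3 mm.
d/2f = 0.70624; arctan(0.70624) ≈ 35.2312°, so α ≈ 70.4623°.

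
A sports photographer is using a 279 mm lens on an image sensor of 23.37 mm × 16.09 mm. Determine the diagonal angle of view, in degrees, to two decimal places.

Sensor diagonal = √(23.37² + 16.09²) = √805.0450 ≈ 28.3733 mm.
Angle of view α = 2·arctan(d/2f) with d = 28.3733 mm and f = 279 mm.
d/2f = 0.05085; arctan(0.05085) ≈ 2.9109°, so α ≈ 5.8218°.

5.82°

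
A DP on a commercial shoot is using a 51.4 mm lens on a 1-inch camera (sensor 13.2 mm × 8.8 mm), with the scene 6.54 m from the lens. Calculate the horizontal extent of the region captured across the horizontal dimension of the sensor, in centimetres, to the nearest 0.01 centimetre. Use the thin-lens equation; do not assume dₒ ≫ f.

dₒ: 6.54 m = 6540 mm.
Similar triangles through the lens centre give W/dₒ = w/dᵢ; with 1/f = 1/dₒ + 1/dᵢ this gives W = w·(dₒ − f)/f.
W = 13.2 mm × (6540 − 51.4) / 51.4 = 13.2 × 126.2374 ≈ 1666.333 mm = 166.633 cm.

166.63 cm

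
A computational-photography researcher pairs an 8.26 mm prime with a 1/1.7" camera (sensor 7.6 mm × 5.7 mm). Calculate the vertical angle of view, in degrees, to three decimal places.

Angle of view α = 2·arctan(h/2f) with h = 5.7 mm and f = 8.26 mm.
h/2f = 0.34504; arctan(0.34504) ≈ 19.0363°, so α ≈ 38.0726°.

38.073°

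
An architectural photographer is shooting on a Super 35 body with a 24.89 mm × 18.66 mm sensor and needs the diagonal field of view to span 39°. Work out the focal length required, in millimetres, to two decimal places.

43.92 mm

Sensor diagonal = √(24.89² + 18.66²) = √967.7077 ≈ 31.1080 mm.
From α = 2·arctan(d/2f) we get f = d / (2·tan(α/2)).
With d = 31.1080 mm and α/2 = 19.5°, tan(α/2) ≈ 0.35412, so f ≈ 31.1080 / 0.70824 ≈ 43.9231 mm.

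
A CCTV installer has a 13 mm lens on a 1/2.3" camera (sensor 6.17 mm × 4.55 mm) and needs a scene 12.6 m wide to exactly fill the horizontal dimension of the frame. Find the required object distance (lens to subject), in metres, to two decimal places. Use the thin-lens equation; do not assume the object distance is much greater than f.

26.56 m

W: 12.6 m = 12600 mm.
Magnification m = w/W = dᵢ/dₒ; combined with 1/f = 1/dₒ + 1/dᵢ this gives dₒ = f·(1 + W/w).
dₒ = 13 mm × (1 + 12600/6.17) = 13 × 2043.1394 ≈ 26560.812 mm = 26.5608 m.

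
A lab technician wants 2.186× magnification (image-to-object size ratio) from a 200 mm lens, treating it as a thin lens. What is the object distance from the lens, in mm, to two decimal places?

With m = dᵢ/dₒ and 1/f = 1/dₒ + 1/dᵢ, substituting dᵢ = m·dₒ gives 1/f = (1 + 1/m)/dₒ, hence dₒ = f·(1 + 1/m).
dₒ = 200 × (1 + 1/2.186) = 200 × 1.45746 ≈ 291.491 mm.

291.49 mm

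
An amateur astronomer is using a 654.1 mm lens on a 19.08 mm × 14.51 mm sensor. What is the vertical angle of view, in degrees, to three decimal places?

Angle of view α = 2·arctan(h/2f) with h = 14.51 mm and f = 654.1 mm.
h/2f = 0.01109; arctan(0.01109) ≈ 0.6355°, so α ≈ 1.2709°.

1.271°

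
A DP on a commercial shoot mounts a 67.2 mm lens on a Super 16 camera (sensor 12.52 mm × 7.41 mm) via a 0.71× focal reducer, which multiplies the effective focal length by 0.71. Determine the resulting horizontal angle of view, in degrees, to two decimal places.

Effective focal length f = 67.2 × 0.71 = 47.712 mm.
α = 2·arctan(12.52 / (2 × 47.712)) = 2·arctan(0.13120) ≈ 14.9495°.

14.95°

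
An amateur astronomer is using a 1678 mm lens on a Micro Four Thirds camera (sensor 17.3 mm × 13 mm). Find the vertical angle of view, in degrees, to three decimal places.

0.444°

Angle of view α = 2·arctan(h/2f) with h = 13 mm and f = 1678 mm.
h/2f = 0.00387; arctan(0.00387) ≈ 0.2219°, so α ≈ 0.4439°.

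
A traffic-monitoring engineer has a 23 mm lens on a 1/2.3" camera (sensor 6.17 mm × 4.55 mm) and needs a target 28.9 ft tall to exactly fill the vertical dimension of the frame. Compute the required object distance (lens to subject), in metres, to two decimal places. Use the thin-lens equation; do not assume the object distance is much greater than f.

44.55 m

W: 28.9 ft × 304.8 mm/ft = 8808.72 mm.
Magnification m = h/W = dᵢ/dₒ; combined with 1/f = 1/dₒ + 1/dᵢ this gives dₒ = f·(1 + W/h).
dₒ = 23 mm × (1 + 8808.72/4.55) = 23 × 1936.9824 ≈ 44550.594 mm = 44.5506 m.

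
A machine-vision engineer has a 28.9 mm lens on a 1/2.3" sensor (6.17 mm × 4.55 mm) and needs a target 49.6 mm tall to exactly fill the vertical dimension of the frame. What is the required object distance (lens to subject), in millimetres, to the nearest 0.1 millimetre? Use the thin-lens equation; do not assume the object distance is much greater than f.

Magnification m = h/W = dᵢ/dₒ; combined with 1/f = 1/dₒ + 1/dᵢ this gives dₒ = f·(1 + W/h).
dₒ = 28.9 mm × (1 + 49.6/4.55) = 28.9 × 11.9011 ≈ 343.942 mm.

343.9 mm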